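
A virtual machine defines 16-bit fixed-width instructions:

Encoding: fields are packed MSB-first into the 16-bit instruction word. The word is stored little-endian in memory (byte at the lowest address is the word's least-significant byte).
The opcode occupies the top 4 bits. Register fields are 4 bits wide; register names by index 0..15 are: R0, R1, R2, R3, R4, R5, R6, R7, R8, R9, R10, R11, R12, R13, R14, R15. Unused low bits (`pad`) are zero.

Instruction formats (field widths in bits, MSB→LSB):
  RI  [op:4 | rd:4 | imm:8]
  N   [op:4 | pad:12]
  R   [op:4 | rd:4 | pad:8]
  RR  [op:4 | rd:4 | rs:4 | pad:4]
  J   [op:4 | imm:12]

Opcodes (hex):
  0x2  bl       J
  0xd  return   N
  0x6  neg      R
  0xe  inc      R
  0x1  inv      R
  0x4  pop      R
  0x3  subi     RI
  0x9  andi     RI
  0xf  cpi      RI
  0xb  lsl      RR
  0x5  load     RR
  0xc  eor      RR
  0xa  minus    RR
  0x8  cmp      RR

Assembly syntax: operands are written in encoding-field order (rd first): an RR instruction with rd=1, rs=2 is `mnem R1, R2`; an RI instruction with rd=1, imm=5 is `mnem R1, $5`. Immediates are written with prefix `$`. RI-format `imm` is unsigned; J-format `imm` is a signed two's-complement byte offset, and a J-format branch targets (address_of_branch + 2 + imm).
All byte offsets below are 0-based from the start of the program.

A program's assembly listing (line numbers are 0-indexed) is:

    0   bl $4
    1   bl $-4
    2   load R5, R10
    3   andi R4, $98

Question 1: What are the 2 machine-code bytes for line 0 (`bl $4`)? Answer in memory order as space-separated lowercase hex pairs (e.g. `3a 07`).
0. bl fields op=0x2:4|imm=4:12 → word 2004h → 04 20

04 20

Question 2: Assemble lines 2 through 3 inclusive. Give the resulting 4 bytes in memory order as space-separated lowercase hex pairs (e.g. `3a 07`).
a0 55 62 94

line 2 (load): pack op=0x5:4|rd=5:4|rs=10:4|pad=0:4 = 0x55a0; little→ a0 55
line 3 (andi): pack op=0x9:4|rd=4:4|imm=98:8 = 0x9462; little→ 62 94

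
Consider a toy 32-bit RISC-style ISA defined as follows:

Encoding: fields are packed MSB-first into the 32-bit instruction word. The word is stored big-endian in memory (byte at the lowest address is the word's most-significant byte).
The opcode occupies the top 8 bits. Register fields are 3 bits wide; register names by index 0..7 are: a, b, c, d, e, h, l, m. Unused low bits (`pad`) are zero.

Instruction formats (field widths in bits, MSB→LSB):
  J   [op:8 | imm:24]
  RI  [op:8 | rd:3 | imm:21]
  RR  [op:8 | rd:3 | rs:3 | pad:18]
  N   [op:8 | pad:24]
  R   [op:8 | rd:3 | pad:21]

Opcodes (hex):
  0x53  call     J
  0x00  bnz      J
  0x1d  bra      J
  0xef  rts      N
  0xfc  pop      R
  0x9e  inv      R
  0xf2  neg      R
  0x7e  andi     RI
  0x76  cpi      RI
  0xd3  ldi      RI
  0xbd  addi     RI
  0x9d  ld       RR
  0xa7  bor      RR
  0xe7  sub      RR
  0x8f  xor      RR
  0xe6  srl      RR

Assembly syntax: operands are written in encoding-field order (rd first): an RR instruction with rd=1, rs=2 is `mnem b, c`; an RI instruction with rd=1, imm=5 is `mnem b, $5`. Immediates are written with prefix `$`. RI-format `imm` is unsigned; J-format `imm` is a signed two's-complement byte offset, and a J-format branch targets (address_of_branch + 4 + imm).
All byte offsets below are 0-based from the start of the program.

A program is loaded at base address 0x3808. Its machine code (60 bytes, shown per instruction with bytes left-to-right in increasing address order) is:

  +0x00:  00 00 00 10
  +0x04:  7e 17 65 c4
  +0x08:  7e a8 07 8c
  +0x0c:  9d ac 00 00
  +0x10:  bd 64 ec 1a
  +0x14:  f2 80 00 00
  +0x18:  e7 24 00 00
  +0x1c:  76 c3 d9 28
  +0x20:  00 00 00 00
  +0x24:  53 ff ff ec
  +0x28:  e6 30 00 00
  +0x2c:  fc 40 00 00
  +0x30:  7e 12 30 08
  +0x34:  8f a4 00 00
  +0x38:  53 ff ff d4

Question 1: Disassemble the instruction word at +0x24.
@+24  big-endian(53 ff ff ec) = 0x53ffffec
  op=0x53ffffec>>24=0x53 ⇒ call (J)
  imm@[23:0]=0xffffec (s24→-20) ⇒ $-20

call $-20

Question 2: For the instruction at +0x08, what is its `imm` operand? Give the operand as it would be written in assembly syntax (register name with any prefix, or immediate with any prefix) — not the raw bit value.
$526220

+0x08: 7e a8 07 8c ⇒ word 0x7ea8078c (big)
  opcode bits[31:24]=0x7e: andi/RI
  rd: (w>>21)&0x7=0x5 → h
  imm: (w>>0)&0x1fffff=0x8078c → $526220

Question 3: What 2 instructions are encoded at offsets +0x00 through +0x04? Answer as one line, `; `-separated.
off 0x00: read 00 00 00 10 as big → 0x00000010
  top 8b → 0x0 → bnz [J]
  imm: (w>>0)&0xffffff=0x10 → $16
off 0x04: read 7e 17 65 c4 as big → 0x7e1765c4
  top 8b → 0x7e → andi [RI]
  rd: (w>>21)&0x7=0x0 → a
  imm: (w>>0)&0x1fffff=0x1765c4 → $1533380

bnz $16; andi a, $1533380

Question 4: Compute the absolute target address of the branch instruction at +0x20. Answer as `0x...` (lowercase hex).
[20] 00 00 00 00 → 0x00000000
  opcode bits[31:24]=0x0: bnz/J
  [23:0] imm=0 = $0
  target = base 0x3808 + off 0x20 + 4 + imm 0 = 0x382c

0x382c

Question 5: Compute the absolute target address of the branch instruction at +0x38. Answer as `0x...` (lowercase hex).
@+38  big-endian(53 ff ff d4) = 0x53ffffd4
  opcode bits[31:24]=0x53: call/J
  [23:0] imm=16777172 (s24→-44) = $-44
  target = base 0x3808 + off 0x38 + 4 + imm -44 = 0x3818

0x3818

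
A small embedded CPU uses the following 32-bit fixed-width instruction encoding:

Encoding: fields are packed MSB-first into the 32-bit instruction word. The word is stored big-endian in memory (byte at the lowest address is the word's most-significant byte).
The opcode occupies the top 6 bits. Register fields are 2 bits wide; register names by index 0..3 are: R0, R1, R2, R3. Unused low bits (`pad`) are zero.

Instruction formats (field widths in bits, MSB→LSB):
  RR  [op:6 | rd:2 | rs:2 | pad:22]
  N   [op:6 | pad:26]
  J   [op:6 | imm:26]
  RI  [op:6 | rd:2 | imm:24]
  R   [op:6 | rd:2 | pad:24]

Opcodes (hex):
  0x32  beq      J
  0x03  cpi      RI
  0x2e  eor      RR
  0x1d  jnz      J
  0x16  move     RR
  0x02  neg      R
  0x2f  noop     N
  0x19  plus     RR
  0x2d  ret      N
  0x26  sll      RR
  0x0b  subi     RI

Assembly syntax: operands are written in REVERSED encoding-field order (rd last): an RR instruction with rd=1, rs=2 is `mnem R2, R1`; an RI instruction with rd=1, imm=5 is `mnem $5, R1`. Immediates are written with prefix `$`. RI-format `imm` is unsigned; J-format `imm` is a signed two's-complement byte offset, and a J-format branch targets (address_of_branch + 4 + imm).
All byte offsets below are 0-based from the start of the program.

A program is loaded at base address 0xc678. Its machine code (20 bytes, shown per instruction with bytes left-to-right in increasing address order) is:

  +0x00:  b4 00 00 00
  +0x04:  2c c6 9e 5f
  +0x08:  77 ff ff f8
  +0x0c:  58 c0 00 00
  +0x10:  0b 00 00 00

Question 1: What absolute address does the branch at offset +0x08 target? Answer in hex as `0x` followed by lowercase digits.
@+08  big-endian(77 ff ff f8) = 0x77fffff8
  top 6b → 0x1d → jnz [J]
  imm@[25:0]=0x3fffff8 (s26→-8) ⇒ $-8
  target = base 0xc678 + off 0x08 + 4 + imm -8 = 0xc67c

0xc67c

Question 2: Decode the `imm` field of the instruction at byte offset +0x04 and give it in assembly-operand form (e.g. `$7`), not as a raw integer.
$13016671

[04] 2c c6 9e 5f → 0x2cc69e5f
  op=0x2cc69e5f>>26=0xb ⇒ subi (RI)
  rd@[25:24]=0x0 ⇒ R0
  imm@[23:0]=0xc69e5f ⇒ $13016671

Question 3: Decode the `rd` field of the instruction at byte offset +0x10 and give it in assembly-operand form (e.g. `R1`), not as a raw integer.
R3

off 0x10: read 0b 00 00 00 as big → 0x0b000000
  top 6b → 0x2 → neg [R]
  [25:24] rd=3 = R3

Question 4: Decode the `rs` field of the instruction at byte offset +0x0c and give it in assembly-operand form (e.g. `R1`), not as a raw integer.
R3

@+0c  big-endian(58 c0 00 00) = 0x58c00000
  opcode bits[31:26]=0x16: move/RR
  [25:24] rd=0 = R0
  [23:22] rs=3 = R3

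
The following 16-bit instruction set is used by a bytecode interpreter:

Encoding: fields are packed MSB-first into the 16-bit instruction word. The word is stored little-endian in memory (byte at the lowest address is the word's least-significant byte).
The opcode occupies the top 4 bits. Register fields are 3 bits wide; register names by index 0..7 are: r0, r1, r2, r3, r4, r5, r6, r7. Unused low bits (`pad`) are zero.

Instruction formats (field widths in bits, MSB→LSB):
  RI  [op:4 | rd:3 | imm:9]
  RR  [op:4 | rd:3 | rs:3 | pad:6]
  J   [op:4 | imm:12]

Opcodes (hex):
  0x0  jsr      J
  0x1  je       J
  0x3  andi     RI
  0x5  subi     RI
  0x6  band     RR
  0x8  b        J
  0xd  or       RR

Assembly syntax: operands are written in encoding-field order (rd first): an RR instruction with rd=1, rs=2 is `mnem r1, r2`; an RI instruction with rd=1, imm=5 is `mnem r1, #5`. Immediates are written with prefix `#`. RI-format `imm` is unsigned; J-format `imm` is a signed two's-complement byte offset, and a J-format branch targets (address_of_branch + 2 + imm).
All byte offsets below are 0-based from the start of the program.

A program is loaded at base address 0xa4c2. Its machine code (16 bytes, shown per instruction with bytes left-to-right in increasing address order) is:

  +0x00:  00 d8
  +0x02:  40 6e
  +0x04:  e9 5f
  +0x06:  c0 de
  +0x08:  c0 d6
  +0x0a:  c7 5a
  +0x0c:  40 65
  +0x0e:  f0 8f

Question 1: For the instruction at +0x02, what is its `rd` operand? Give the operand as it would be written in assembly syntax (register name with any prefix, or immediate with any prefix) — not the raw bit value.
r7

off 0x02: read 40 6e as little → 0x6e40
  op=0x6e40>>12=0x6 ⇒ band (RR)
  rd: (w>>9)&0x7=0x7 → r7
  rs: (w>>6)&0x7=0x1 → r1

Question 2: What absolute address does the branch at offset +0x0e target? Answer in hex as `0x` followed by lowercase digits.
@+0e  little-endian(f0 8f) = 0x8ff0
  top 4b → 0x8 → b [J]
  [11:0] imm=4080 (s12→-16) = #-16
  target = base 0xa4c2 + off 0x0e + 2 + imm -16 = 0xa4c2

0xa4c2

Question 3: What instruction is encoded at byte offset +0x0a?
@+0a  little-endian(c7 5a) = 0x5ac7
  top 4b → 0x5 → subi [RI]
  rd@[11:9]=0x5 ⇒ r5
  imm@[8:0]=0xc7 ⇒ #199

subi r5, #199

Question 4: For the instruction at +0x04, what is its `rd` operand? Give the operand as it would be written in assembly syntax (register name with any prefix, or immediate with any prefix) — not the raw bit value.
@+04  little-endian(e9 5f) = 0x5fe9
  op=0x5fe9>>12=0x5 ⇒ subi (RI)
  rd@[11:9]=0x7 ⇒ r7
  imm@[8:0]=0x1e9 ⇒ #489

r7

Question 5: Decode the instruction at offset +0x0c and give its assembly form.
@+0c  little-endian(40 65) = 0x6540
  opcode bits[15:12]=0x6: band/RR
  rd@[11:9]=0x2 ⇒ r2
  rs@[8:6]=0x5 ⇒ r5

band r2, r5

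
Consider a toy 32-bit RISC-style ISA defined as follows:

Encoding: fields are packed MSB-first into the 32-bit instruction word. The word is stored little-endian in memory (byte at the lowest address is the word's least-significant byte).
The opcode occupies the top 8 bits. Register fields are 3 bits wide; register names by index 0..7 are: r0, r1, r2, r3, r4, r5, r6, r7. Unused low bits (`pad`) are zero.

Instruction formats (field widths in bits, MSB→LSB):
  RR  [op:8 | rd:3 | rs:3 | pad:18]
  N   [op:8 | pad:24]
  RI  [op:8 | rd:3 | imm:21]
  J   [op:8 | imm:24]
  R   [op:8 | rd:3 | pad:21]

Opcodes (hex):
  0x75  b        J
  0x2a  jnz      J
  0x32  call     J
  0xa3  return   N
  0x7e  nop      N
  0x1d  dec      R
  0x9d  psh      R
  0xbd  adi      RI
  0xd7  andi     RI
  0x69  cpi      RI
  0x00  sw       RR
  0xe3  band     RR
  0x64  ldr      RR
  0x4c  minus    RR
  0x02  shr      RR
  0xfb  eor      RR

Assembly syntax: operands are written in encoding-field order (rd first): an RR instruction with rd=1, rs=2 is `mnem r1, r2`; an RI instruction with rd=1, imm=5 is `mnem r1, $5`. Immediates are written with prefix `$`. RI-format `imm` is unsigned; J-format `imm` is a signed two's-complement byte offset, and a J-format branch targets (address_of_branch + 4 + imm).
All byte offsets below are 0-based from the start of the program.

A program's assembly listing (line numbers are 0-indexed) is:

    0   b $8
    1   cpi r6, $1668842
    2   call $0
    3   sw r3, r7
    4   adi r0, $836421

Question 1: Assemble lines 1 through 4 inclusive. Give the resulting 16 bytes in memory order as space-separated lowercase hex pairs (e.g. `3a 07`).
line 1 (cpi): pack op=0x69:8|rd=6:3|imm=1668842:21 = 0x69d976ea; little→ ea 76 d9 69
line 2 (call): pack op=0x32:8|imm=0:24 = 0x32000000; little→ 00 00 00 32
line 3 (sw): pack op=0x0:8|rd=3:3|rs=7:3|pad=0:18 = 0x007c0000; little→ 00 00 7c 00
line 4 (adi): pack op=0xbd:8|rd=0:3|imm=836421:21 = 0xbd0cc345; little→ 45 c3 0c bd

ea 76 d9 69 00 00 00 32 00 00 7c 00 45 c3 0c bd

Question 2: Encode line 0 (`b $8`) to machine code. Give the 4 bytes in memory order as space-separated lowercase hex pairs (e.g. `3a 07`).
08 00 00 75

0. b fields op=0x75:8|imm=8:24 → word 75000008h → 08 00 00 75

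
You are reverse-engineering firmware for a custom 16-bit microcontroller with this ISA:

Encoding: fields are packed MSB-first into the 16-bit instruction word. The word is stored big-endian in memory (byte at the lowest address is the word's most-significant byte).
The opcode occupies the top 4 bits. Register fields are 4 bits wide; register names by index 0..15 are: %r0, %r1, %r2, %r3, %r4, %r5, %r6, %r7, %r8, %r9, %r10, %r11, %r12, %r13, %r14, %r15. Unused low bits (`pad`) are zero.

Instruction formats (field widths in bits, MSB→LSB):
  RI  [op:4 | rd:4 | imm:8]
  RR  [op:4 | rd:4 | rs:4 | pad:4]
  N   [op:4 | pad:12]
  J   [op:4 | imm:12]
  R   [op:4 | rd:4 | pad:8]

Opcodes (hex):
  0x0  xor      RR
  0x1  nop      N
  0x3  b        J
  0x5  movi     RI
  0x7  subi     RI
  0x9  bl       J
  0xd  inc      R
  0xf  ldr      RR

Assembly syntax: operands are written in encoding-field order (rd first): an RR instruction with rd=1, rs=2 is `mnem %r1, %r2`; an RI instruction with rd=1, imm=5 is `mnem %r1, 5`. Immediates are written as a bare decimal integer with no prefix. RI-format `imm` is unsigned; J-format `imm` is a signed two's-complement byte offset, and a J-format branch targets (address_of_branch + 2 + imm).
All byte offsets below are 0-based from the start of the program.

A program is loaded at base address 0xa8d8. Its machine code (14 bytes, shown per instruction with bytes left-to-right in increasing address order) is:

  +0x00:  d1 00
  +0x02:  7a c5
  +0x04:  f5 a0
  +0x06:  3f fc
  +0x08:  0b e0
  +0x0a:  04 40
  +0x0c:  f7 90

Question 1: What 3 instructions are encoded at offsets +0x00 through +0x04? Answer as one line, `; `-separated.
inc %r1; subi %r10, 197; ldr %r5, %r10

+0x00: d1 00 ⇒ word 0xd100 (big)
  opcode bits[15:12]=0xd: inc/R
  [11:8] rd=1 = %r1
+0x02: 7a c5 ⇒ word 0x7ac5 (big)
  opcode bits[15:12]=0x7: subi/RI
  [11:8] rd=10 = %r10
  [7:0] imm=197 = 197
+0x04: f5 a0 ⇒ word 0xf5a0 (big)
  opcode bits[15:12]=0xf: ldr/RR
  [11:8] rd=5 = %r5
  [7:4] rs=10 = %r10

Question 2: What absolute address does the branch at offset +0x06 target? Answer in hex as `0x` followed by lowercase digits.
0xa8dc

+0x06: 3f fc ⇒ word 0x3ffc (big)
  op=0x3ffc>>12=0x3 ⇒ b (J)
  imm: (w>>0)&0xfff=0xffc (s12→-4) → -4
  target = base 0xa8d8 + off 0x06 + 2 + imm -4 = 0xa8dc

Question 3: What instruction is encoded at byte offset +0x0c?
ldr %r7, %r9

[0c] f7 90 → 0xf790
  op=0xf790>>12=0xf ⇒ ldr (RR)
  rd: (w>>8)&0xf=0x7 → %r7
  rs: (w>>4)&0xf=0x9 → %r9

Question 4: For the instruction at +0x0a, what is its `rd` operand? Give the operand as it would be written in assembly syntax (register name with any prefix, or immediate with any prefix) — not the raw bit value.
+0x0a: 04 40 ⇒ word 0x0440 (big)
  top 4b → 0x0 → xor [RR]
  rd@[11:8]=0x4 ⇒ %r4
  rs@[7:4]=0x4 ⇒ %r4

%r4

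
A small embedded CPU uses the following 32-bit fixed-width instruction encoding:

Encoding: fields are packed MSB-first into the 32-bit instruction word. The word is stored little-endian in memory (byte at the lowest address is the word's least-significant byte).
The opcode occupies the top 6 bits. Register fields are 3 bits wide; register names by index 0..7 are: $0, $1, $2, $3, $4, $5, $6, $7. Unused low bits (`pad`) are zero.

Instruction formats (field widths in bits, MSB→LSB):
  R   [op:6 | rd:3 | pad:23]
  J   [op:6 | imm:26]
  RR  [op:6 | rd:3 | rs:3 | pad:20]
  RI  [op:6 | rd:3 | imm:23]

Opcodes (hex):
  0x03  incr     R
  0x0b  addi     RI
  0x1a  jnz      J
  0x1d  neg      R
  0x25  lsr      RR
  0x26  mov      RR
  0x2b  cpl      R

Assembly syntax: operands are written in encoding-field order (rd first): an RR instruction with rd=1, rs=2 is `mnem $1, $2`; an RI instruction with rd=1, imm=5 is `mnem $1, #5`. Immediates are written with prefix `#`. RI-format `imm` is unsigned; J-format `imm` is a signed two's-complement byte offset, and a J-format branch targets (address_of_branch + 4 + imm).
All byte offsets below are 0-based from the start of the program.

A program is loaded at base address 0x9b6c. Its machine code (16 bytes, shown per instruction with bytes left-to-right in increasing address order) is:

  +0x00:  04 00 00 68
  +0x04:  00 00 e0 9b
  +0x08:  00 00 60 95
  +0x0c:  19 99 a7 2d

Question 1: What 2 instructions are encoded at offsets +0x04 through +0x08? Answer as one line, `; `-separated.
mov $7, $6; lsr $2, $6

[04] 00 00 e0 9b → 0x9be00000
  top 6b → 0x26 → mov [RR]
  rd: (w>>23)&0x7=0x7 → $7
  rs: (w>>20)&0x7=0x6 → $6
[08] 00 00 60 95 → 0x95600000
  top 6b → 0x25 → lsr [RR]
  rd: (w>>23)&0x7=0x2 → $2
  rs: (w>>20)&0x7=0x6 → $6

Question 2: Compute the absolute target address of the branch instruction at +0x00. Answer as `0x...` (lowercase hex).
[00] 04 00 00 68 → 0x68000004
  opcode bits[31:26]=0x1a: jnz/J
  imm: (w>>0)&0x3ffffff=0x4 → #4
  target = base 0x9b6c + off 0x00 + 4 + imm 4 = 0x9b74

0x9b74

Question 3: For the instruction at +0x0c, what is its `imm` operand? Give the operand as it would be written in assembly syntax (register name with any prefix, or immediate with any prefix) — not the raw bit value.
#2595097

+0x0c: 19 99 a7 2d ⇒ word 0x2da79919 (little)
  op=0x2da79919>>26=0xb ⇒ addi (RI)
  [25:23] rd=3 = $3
  [22:0] imm=2595097 = #2595097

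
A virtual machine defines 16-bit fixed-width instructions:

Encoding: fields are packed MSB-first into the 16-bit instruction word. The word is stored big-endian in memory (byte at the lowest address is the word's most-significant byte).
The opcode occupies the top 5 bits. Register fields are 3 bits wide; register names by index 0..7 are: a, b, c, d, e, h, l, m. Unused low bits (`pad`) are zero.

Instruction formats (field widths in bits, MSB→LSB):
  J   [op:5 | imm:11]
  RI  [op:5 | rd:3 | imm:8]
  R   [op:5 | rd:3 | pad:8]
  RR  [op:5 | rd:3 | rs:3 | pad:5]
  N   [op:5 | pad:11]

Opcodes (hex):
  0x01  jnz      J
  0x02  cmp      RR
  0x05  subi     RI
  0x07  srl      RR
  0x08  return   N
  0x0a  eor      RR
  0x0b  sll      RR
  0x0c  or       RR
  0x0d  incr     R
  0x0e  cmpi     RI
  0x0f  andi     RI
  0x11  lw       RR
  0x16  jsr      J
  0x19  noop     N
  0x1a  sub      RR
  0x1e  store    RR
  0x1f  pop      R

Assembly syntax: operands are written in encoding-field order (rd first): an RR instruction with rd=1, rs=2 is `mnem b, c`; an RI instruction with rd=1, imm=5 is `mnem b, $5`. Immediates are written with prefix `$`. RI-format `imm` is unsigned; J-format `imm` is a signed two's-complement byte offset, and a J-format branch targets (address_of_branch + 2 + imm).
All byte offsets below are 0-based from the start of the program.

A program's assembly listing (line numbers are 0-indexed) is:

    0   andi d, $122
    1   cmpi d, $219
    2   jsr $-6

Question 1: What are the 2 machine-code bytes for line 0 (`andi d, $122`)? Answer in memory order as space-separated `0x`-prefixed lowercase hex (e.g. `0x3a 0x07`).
line 0 (andi): pack op=0xf:5|rd=3:3|imm=122:8 = 0x7b7a; big→ 7b 7a

0x7b 0x7a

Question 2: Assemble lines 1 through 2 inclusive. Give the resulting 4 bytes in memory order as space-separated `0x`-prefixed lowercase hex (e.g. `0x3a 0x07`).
0x73 0xdb 0xb7 0xfa

1. cmpi fields op=0xe:5|rd=3:3|imm=219:8 → word 73dbh → 73 db
2. jsr fields op=0x16:5|imm=-6:11 → word b7fah → b7 fa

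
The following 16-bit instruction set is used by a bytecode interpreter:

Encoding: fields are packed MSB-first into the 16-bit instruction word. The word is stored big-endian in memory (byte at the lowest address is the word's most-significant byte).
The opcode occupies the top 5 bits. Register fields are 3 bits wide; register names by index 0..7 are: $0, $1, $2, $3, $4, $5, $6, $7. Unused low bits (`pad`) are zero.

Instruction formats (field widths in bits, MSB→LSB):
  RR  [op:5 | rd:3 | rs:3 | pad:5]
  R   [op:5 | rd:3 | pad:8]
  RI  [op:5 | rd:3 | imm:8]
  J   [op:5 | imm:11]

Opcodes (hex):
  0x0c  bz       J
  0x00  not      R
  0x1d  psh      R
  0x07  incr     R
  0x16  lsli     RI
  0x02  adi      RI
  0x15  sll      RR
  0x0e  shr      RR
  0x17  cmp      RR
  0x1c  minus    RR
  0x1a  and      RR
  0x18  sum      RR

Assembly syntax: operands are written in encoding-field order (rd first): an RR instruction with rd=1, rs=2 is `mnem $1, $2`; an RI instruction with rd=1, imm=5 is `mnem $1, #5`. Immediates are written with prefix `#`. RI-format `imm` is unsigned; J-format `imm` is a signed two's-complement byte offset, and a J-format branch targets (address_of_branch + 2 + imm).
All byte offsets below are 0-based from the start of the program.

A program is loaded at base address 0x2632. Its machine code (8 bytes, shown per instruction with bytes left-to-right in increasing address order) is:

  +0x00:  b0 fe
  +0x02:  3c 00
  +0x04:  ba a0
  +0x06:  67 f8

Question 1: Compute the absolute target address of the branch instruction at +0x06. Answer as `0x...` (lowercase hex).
0x2632

off 0x06: read 67 f8 as big → 0x67f8
  opcode bits[15:11]=0xc: bz/J
  imm: (w>>0)&0x7ff=0x7f8 (s11→-8) → #-8
  target = base 0x2632 + off 0x06 + 2 + imm -8 = 0x2632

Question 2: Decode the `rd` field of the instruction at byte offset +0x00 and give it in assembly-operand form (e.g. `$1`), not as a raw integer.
off 0x00: read b0 fe as big → 0xb0fe
  opcode bits[15:11]=0x16: lsli/RI
  [10:8] rd=0 = $0
  [7:0] imm=254 = #254

$0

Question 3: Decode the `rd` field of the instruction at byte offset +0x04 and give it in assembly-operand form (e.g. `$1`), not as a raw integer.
[04] ba a0 → 0xbaa0
  opcode bits[15:11]=0x17: cmp/RR
  [10:8] rd=2 = $2
  [7:5] rs=5 = $5

$2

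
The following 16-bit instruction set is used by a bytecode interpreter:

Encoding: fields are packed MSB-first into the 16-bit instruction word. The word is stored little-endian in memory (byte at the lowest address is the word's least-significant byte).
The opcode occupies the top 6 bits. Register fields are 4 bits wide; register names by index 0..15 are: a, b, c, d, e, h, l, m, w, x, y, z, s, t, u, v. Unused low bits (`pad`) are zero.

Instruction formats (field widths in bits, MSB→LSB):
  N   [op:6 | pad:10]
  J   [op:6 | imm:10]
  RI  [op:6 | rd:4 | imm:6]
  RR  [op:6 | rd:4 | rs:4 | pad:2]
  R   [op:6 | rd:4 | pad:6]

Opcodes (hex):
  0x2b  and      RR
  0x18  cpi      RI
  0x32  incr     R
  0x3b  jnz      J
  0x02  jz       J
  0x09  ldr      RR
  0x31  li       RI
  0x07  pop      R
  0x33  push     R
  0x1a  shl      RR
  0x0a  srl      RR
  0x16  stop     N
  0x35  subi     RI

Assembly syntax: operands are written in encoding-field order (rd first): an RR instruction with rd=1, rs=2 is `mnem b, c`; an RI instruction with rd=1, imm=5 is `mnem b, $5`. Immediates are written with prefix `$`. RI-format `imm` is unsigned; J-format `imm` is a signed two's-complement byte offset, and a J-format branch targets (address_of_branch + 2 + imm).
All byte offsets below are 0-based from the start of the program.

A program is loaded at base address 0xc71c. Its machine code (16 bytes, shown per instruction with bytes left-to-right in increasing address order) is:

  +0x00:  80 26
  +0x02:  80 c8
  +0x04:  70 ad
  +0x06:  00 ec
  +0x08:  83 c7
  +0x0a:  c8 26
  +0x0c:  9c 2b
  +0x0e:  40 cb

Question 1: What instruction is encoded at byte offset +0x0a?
off 0x0a: read c8 26 as little → 0x26c8
  opcode bits[15:10]=0x9: ldr/RR
  [9:6] rd=11 = z
  [5:2] rs=2 = c

ldr z, c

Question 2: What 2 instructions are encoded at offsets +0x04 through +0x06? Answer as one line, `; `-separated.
and h, s; jnz $0

[04] 70 ad → 0xad70
  top 6b → 0x2b → and [RR]
  rd: (w>>6)&0xf=0x5 → h
  rs: (w>>2)&0xf=0xc → s
[06] 00 ec → 0xec00
  top 6b → 0x3b → jnz [J]
  imm: (w>>0)&0x3ff=0x0 → $0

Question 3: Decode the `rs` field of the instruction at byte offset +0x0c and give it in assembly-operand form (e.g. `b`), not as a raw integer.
@+0c  little-endian(9c 2b) = 0x2b9c
  op=0x2b9c>>10=0xa ⇒ srl (RR)
  rd@[9:6]=0xe ⇒ u
  rs@[5:2]=0x7 ⇒ m

m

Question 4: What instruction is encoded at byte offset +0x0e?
incr t

[0e] 40 cb → 0xcb40
  opcode bits[15:10]=0x32: incr/R
  rd@[9:6]=0xd ⇒ t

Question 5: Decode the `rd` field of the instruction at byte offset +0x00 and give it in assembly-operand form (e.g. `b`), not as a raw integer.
off 0x00: read 80 26 as little → 0x2680
  op=0x2680>>10=0x9 ⇒ ldr (RR)
  [9:6] rd=10 = y
  [5:2] rs=0 = a

y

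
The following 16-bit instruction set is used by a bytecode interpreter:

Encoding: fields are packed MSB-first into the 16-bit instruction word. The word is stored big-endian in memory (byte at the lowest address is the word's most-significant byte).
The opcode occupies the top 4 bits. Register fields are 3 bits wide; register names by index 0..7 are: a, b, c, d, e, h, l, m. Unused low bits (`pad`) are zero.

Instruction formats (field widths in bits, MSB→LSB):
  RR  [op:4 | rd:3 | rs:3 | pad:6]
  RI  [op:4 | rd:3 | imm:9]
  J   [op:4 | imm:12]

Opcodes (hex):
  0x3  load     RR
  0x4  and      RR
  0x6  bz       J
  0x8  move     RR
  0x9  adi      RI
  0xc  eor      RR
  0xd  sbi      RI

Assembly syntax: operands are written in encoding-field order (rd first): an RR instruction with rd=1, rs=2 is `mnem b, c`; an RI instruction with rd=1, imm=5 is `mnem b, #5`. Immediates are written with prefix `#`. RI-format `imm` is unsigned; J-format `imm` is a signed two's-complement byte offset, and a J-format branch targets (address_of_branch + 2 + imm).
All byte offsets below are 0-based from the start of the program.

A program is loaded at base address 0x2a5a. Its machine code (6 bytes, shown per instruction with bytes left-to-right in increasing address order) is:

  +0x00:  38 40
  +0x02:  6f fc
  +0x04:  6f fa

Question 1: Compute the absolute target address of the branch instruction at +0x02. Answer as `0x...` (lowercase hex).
+0x02: 6f fc ⇒ word 0x6ffc (big)
  top 4b → 0x6 → bz [J]
  imm@[11:0]=0xffc (s12→-4) ⇒ #-4
  target = base 0x2a5a + off 0x02 + 2 + imm -4 = 0x2a5a

0x2a5a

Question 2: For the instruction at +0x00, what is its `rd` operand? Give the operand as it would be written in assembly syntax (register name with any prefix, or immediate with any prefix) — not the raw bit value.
e

[00] 38 40 → 0x3840
  top 4b → 0x3 → load [RR]
  rd: (w>>9)&0x7=0x4 → e
  rs: (w>>6)&0x7=0x1 → b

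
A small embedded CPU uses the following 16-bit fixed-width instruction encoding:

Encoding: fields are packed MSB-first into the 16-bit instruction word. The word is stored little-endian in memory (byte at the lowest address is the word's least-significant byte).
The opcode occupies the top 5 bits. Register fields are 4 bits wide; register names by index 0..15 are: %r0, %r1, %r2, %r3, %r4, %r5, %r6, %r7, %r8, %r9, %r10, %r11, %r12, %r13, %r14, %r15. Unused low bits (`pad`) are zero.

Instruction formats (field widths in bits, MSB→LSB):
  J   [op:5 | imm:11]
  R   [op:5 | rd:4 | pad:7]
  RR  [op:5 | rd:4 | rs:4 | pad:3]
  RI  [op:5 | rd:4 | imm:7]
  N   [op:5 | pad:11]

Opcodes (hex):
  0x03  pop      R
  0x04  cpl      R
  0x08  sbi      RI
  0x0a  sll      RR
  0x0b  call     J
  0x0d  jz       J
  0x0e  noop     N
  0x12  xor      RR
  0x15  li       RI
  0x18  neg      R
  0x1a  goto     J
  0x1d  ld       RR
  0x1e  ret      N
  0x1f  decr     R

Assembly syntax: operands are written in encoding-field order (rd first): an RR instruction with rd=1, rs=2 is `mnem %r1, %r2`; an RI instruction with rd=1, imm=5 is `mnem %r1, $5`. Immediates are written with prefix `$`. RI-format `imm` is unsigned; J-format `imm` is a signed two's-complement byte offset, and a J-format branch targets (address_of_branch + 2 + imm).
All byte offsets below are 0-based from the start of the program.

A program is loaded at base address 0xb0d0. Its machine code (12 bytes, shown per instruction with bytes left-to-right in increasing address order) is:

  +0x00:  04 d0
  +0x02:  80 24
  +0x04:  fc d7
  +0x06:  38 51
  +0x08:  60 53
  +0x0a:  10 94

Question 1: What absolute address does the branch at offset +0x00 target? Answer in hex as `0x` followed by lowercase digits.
off 0x00: read 04 d0 as little → 0xd004
  opcode bits[15:11]=0x1a: goto/J
  imm: (w>>0)&0x7ff=0x4 → $4
  target = base 0xb0d0 + off 0x00 + 2 + imm 4 = 0xb0d6

0xb0d6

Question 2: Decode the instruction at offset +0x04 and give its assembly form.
@+04  little-endian(fc d7) = 0xd7fc
  opcode bits[15:11]=0x1a: goto/J
  imm@[10:0]=0x7fc (s11→-4) ⇒ $-4

goto $-4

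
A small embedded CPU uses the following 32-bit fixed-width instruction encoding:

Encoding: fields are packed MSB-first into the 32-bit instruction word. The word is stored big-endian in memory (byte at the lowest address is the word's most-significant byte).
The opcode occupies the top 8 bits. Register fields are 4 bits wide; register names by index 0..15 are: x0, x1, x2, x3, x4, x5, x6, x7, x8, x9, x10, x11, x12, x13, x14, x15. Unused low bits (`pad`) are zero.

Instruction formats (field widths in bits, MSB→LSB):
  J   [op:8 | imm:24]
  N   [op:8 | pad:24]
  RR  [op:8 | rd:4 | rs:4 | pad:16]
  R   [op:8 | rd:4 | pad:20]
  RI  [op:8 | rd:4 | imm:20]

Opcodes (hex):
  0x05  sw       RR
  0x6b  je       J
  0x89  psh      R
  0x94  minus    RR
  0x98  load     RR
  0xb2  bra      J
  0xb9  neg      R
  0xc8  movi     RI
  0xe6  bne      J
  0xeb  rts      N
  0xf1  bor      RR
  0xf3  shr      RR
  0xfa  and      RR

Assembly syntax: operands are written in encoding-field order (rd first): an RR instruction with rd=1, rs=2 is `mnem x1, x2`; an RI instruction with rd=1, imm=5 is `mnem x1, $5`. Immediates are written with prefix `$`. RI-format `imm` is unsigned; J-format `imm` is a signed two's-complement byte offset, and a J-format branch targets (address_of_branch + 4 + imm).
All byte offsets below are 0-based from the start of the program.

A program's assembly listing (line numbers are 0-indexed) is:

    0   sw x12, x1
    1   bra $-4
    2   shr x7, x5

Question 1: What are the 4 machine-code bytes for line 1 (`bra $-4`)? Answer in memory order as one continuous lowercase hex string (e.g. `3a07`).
1. bra fields op=0xb2:8|imm=-4:24 → word b2fffffch → b2 ff ff fc

b2fffffc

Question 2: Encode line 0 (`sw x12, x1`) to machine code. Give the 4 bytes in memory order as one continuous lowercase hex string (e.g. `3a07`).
05c10000

L0: sw op=0x5:8|rd=12:4|rs=1:4|pad=0:16 ⇒ 0x05c10000 ⇒ big 05 c1 00 00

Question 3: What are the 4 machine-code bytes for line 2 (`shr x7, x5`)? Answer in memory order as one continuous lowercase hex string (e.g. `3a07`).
L2: shr op=0xf3:8|rd=7:4|rs=5:4|pad=0:16 ⇒ 0xf3750000 ⇒ big f3 75 00 00

f3750000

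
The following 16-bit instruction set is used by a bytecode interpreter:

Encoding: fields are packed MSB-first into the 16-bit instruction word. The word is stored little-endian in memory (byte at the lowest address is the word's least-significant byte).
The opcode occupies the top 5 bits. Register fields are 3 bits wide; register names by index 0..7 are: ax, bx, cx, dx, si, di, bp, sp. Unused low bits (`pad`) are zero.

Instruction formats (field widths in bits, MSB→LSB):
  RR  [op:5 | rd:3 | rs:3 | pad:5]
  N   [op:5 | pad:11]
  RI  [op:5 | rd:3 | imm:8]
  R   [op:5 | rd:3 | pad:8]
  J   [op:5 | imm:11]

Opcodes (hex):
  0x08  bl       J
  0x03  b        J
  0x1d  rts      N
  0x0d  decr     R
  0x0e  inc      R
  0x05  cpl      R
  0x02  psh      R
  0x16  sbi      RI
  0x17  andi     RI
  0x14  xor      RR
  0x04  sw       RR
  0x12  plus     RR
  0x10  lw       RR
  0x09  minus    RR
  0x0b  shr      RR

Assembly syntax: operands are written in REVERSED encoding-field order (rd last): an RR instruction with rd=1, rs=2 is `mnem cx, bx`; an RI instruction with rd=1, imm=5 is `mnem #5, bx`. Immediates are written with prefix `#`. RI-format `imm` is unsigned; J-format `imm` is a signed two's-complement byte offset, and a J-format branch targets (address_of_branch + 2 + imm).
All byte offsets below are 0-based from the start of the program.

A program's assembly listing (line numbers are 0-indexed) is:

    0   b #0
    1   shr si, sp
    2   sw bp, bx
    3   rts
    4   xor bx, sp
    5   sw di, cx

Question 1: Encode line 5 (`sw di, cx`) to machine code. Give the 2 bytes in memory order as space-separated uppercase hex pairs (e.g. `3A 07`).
line 5 (sw): pack op=0x4:5|rd=2:3|rs=5:3|pad=0:5 = 0x22a0; little→ a0 22

A0 22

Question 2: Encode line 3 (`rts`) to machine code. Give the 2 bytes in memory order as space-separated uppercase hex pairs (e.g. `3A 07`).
00 E8

L3: rts op=0x1d:5|pad=0:11 ⇒ 0xe800 ⇒ little 00 e8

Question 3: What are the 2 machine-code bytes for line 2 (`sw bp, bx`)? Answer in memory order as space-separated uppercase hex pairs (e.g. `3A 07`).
L2: sw op=0x4:5|rd=1:3|rs=6:3|pad=0:5 ⇒ 0x21c0 ⇒ little c0 21

C0 21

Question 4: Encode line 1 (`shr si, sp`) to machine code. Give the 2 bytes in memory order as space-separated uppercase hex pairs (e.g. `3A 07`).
80 5F

L1: shr op=0xb:5|rd=7:3|rs=4:3|pad=0:5 ⇒ 0x5f80 ⇒ little 80 5f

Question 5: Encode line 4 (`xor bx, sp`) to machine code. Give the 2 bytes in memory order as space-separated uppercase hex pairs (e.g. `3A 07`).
20 A7

line 4 (xor): pack op=0x14:5|rd=7:3|rs=1:3|pad=0:5 = 0xa720; little→ 20 a7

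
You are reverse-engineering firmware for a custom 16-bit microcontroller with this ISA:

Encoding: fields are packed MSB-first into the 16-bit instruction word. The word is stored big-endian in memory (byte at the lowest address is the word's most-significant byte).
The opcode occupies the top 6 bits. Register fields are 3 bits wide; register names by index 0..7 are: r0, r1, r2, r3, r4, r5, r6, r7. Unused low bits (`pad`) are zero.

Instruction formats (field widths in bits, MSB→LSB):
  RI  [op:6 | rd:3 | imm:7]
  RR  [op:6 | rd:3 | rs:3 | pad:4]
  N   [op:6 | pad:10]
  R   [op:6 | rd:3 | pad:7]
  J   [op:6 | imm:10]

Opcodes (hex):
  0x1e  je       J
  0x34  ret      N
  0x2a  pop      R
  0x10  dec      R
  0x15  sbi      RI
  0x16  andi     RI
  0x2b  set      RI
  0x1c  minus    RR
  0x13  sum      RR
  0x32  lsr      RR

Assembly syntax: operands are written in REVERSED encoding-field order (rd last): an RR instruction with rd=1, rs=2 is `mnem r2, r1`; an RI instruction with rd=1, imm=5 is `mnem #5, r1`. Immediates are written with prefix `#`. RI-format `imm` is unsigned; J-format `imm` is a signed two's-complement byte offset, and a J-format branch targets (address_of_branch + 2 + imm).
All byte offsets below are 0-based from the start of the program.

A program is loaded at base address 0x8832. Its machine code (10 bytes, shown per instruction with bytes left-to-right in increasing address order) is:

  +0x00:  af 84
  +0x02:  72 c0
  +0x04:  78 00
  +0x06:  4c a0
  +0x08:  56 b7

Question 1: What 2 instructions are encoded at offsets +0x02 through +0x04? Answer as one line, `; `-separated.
off 0x02: read 72 c0 as big → 0x72c0
  top 6b → 0x1c → minus [RR]
  rd@[9:7]=0x5 ⇒ r5
  rs@[6:4]=0x4 ⇒ r4
off 0x04: read 78 00 as big → 0x7800
  top 6b → 0x1e → je [J]
  imm@[9:0]=0x0 ⇒ #0

minus r4, r5; je #0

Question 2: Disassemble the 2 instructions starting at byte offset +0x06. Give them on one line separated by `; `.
sum r2, r1; sbi #55, r5

+0x06: 4c a0 ⇒ word 0x4ca0 (big)
  opcode bits[15:10]=0x13: sum/RR
  [9:7] rd=1 = r1
  [6:4] rs=2 = r2
+0x08: 56 b7 ⇒ word 0x56b7 (big)
  opcode bits[15:10]=0x15: sbi/RI
  [9:7] rd=5 = r5
  [6:0] imm=55 = #55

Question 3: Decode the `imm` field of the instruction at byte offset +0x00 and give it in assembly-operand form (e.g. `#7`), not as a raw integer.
[00] af 84 → 0xaf84
  opcode bits[15:10]=0x2b: set/RI
  rd: (w>>7)&0x7=0x7 → r7
  imm: (w>>0)&0x7f=0x4 → #4

#4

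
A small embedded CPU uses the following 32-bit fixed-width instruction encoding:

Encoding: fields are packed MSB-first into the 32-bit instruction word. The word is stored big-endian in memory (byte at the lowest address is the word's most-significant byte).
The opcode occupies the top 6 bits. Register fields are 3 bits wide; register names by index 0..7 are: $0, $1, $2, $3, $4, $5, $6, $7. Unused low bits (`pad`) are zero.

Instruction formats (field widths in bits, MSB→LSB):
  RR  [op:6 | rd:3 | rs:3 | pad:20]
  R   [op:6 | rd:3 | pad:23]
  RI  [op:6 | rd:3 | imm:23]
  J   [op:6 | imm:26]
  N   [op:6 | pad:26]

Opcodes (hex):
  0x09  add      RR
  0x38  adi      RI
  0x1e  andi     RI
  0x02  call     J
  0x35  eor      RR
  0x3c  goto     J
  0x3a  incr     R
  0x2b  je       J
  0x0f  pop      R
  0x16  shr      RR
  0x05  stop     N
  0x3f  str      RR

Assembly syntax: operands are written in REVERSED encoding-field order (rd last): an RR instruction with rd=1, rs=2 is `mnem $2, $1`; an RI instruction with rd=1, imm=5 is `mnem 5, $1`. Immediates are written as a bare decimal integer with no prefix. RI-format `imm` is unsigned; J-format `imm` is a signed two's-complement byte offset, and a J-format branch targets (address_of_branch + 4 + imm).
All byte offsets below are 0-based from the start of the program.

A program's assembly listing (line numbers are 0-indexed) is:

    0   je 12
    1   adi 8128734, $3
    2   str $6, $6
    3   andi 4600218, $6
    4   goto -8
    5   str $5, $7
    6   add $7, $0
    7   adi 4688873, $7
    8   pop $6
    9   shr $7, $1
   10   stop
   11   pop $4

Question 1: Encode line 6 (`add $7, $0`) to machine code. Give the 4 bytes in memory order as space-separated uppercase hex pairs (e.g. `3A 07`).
24 70 00 00

6. add fields op=0x9:6|rd=0:3|rs=7:3|pad=0:20 → word 24700000h → 24 70 00 00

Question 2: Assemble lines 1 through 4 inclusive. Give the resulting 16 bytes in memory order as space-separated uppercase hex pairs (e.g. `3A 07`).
L1: adi op=0x38:6|rd=3:3|imm=8128734:23 ⇒ 0xe1fc08de ⇒ big e1 fc 08 de
L2: str op=0x3f:6|rd=6:3|rs=6:3|pad=0:20 ⇒ 0xff600000 ⇒ big ff 60 00 00
L3: andi op=0x1e:6|rd=6:3|imm=4600218:23 ⇒ 0x7b46319a ⇒ big 7b 46 31 9a
L4: goto op=0x3c:6|imm=-8:26 ⇒ 0xf3fffff8 ⇒ big f3 ff ff f8

E1 FC 08 DE FF 60 00 00 7B 46 31 9A F3 FF FF F8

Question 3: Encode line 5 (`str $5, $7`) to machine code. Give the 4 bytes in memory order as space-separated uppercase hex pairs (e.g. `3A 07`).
L5: str op=0x3f:6|rd=7:3|rs=5:3|pad=0:20 ⇒ 0xffd00000 ⇒ big ff d0 00 00

FF D0 00 00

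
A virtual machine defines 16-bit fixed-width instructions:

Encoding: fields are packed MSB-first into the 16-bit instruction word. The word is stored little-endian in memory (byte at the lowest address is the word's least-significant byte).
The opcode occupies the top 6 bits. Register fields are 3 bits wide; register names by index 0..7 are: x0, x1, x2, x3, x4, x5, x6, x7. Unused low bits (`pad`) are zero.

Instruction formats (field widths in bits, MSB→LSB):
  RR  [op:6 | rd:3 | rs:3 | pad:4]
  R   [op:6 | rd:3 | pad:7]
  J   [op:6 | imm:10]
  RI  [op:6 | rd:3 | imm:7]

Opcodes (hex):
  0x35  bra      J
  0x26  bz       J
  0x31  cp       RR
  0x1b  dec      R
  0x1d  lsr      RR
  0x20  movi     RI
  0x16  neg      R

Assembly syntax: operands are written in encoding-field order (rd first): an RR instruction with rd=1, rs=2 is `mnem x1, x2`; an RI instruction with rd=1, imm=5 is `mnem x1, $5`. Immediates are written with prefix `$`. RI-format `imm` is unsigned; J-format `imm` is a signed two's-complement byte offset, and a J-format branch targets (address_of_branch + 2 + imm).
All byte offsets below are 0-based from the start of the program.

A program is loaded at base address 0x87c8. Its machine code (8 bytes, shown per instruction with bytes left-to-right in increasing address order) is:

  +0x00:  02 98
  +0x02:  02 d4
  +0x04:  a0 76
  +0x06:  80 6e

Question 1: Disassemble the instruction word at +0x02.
[02] 02 d4 → 0xd402
  op=0xd402>>10=0x35 ⇒ bra (J)
  [9:0] imm=2 = $2

bra $2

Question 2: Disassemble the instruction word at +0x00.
off 0x00: read 02 98 as little → 0x9802
  top 6b → 0x26 → bz [J]
  imm: (w>>0)&0x3ff=0x2 → $2

bz $2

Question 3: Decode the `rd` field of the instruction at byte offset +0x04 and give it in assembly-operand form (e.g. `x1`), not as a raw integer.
x5

[04] a0 76 → 0x76a0
  top 6b → 0x1d → lsr [RR]
  rd: (w>>7)&0x7=0x5 → x5
  rs: (w>>4)&0x7=0x2 → x2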